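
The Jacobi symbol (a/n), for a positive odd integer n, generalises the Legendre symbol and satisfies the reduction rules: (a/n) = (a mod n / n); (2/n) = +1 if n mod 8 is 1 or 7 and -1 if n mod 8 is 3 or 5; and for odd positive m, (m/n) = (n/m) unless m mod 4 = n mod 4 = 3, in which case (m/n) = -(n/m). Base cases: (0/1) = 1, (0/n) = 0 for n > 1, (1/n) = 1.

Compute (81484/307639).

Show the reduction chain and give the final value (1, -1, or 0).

-1

factor out 2^2: 81484 = 2^2·20371; with 307639 mod 8 = 7, (2/307639) = +1; sign now +1; continue with (20371/307639)
flip (20371/307639) -> (307639/20371): both odd, 20371 mod 4 = 3, 307639 mod 4 = 3, so the flip contributes -1; sign now -1
(307639/20371): 307639 mod 20371 = 2074, so (307639/20371) = (2074/20371)
factor out 2^1: 2074 = 2^1·1037; with 20371 mod 8 = 3, (2/20371) = -1; sign now +1; continue with (1037/20371)
flip (1037/20371) -> (20371/1037): both odd, 1037 mod 4 = 1, 20371 mod 4 = 3, so the flip contributes +1; sign now +1
(20371/1037): 20371 mod 1037 = 668, so (20371/1037) = (668/1037)
factor out 2^2: 668 = 2^2·167; with 1037 mod 8 = 5, (2/1037) = -1; sign now +1; continue with (167/1037)
flip (167/1037) -> (1037/167): both odd, 167 mod 4 = 3, 1037 mod 4 = 1, so the flip contributes +1; sign now +1
(1037/167): 1037 mod 167 = 35, so (1037/167) = (35/167)
flip (35/167) -> (167/35): both odd, 35 mod 4 = 3, 167 mod 4 = 3, so the flip contributes -1; sign now -1
(167/35): 167 mod 35 = 27, so (167/35) = (27/35)
flip (27/35) -> (35/27): both odd, 27 mod 4 = 3, 35 mod 4 = 3, so the flip contributes -1; sign now +1
(35/27): 35 mod 27 = 8, so (35/27) = (8/27)
factor out 2^3: 8 = 2^3·1; with 27 mod 8 = 3, (2/27) = -1; sign now -1; continue with (1/27)
reached (1/27) = 1, so the symbol is -1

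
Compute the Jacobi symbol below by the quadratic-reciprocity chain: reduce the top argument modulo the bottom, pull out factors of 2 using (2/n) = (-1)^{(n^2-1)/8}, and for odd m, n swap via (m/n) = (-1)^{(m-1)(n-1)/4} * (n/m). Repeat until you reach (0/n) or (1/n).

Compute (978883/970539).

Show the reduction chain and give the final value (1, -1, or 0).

-1

(978883/970539) = (8344/970539)   [reduce mod 970539]
8344 = 2^3·1043; (2/970539) = -1 since 970539 mod 8 = 3, so (8344/970539) = (-1)^3·(1043/970539); sign now -1
reciprocity: (1043/970539) = -1·(970539/1043) since 1043 mod 4 = 3, 970539 mod 4 = 3; sign now +1
(970539/1043) = (549/1043)   [reduce mod 1043]
reciprocity: (549/1043) = +1·(1043/549) since 549 mod 4 = 1, 1043 mod 4 = 3; sign now +1
(1043/549) = (494/549)   [reduce mod 549]
494 = 2^1·247; (2/549) = -1 since 549 mod 8 = 5, so (494/549) = (-1)^1·(247/549); sign now -1
reciprocity: (247/549) = +1·(549/247) since 247 mod 4 = 3, 549 mod 4 = 1; sign now -1
(549/247) = (55/247)   [reduce mod 247]
reciprocity: (55/247) = -1·(247/55) since 55 mod 4 = 3, 247 mod 4 = 3; sign now +1
(247/55) = (27/55)   [reduce mod 55]
reciprocity: (27/55) = -1·(55/27) since 27 mod 4 = 3, 55 mod 4 = 3; sign now -1
(55/27) = (1/27)   [reduce mod 27]
(1/27) = 1; final value = sign = -1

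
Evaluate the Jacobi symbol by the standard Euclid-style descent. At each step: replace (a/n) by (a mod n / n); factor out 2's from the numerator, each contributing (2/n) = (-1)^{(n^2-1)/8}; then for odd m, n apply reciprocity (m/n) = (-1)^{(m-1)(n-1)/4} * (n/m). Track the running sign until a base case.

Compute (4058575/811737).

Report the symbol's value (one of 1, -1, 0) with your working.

(4058575/811737): 4058575 mod 811737 = 811627, so (4058575/811737) = (811627/811737)
flip (811627/811737) -> (811737/811627): both odd, 811627 mod 4 = 3, 811737 mod 4 = 1, so the flip contributes +1; sign now +1
(811737/811627): 811737 mod 811627 = 110, so (811737/811627) = (110/811627)
factor out 2^1: 110 = 2^1·55; with 811627 mod 8 = 3, (2/811627) = -1; sign now -1; continue with (55/811627)
flip (55/811627) -> (811627/55): both odd, 55 mod 4 = 3, 811627 mod 4 = 3, so the flip contributes -1; sign now +1
(811627/55): 811627 mod 55 = 47, so (811627/55) = (47/55)
flip (47/55) -> (55/47): both odd, 47 mod 4 = 3, 55 mod 4 = 3, so the flip contributes -1; sign now -1
(55/47): 55 mod 47 = 8, so (55/47) = (8/47)
factor out 2^3: 8 = 2^3·1; with 47 mod 8 = 7, (2/47) = +1; sign now -1; continue with (1/47)
reached (1/47) = 1, so the symbol is -1

-1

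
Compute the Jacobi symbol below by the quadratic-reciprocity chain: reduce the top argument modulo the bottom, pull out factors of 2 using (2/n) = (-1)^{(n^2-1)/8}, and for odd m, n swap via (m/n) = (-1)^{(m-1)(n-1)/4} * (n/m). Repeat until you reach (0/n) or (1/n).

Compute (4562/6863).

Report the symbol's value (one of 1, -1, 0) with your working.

factor out 2^1: 4562 = 2^1·2281; with 6863 mod 8 = 7, (2/6863) = +1; sign now +1; continue with (2281/6863)
flip (2281/6863) -> (6863/2281): both odd, 2281 mod 4 = 1, 6863 mod 4 = 3, so the flip contributes +1; sign now +1
(6863/2281): 6863 mod 2281 = 20, so (6863/2281) = (20/2281)
factor out 2^2: 20 = 2^2·5; with 2281 mod 8 = 1, (2/2281) = +1; sign now +1; continue with (5/2281)
flip (5/2281) -> (2281/5): both odd, 5 mod 4 = 1, 2281 mod 4 = 1, so the flip contributes +1; sign now +1
(2281/5): 2281 mod 5 = 1, so (2281/5) = (1/5)
reached (1/5) = 1, so the symbol is +1

1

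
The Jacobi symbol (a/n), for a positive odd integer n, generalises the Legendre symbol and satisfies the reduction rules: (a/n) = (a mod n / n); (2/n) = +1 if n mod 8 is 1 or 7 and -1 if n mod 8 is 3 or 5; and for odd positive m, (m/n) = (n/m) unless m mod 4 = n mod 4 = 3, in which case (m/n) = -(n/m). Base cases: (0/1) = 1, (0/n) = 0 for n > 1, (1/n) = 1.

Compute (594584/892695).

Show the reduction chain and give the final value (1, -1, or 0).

-1

factor out 2^3: 594584 = 2^3·74323; with 892695 mod 8 = 7, (2/892695) = +1; sign now +1; continue with (74323/892695)
flip (74323/892695) -> (892695/74323): both odd, 74323 mod 4 = 3, 892695 mod 4 = 3, so the flip contributes -1; sign now -1
(892695/74323): 892695 mod 74323 = 819, so (892695/74323) = (819/74323)
flip (819/74323) -> (74323/819): both odd, 819 mod 4 = 3, 74323 mod 4 = 3, so the flip contributes -1; sign now +1
(74323/819): 74323 mod 819 = 613, so (74323/819) = (613/819)
flip (613/819) -> (819/613): both odd, 613 mod 4 = 1, 819 mod 4 = 3, so the flip contributes +1; sign now +1
(819/613): 819 mod 613 = 206, so (819/613) = (206/613)
factor out 2^1: 206 = 2^1·103; with 613 mod 8 = 5, (2/613) = -1; sign now -1; continue with (103/613)
flip (103/613) -> (613/103): both odd, 103 mod 4 = 3, 613 mod 4 = 1, so the flip contributes +1; sign now -1
(613/103): 613 mod 103 = 98, so (613/103) = (98/103)
factor out 2^1: 98 = 2^1·49; with 103 mod 8 = 7, (2/103) = +1; sign now -1; continue with (49/103)
flip (49/103) -> (103/49): both odd, 49 mod 4 = 1, 103 mod 4 = 3, so the flip contributes +1; sign now -1
(103/49): 103 mod 49 = 5, so (103/49) = (5/49)
flip (5/49) -> (49/5): both odd, 5 mod 4 = 1, 49 mod 4 = 1, so the flip contributes +1; sign now -1
(49/5): 49 mod 5 = 4, so (49/5) = (4/5)
factor out 2^2: 4 = 2^2·1; with 5 mod 8 = 5, (2/5) = -1; sign now -1; continue with (1/5)
reached (1/5) = 1, so the symbol is -1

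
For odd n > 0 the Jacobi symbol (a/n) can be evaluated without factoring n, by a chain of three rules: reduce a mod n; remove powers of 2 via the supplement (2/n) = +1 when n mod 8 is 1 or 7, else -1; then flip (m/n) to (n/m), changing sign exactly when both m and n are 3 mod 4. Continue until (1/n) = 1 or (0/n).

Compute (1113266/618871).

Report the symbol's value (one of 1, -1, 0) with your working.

(1113266/618871): 1113266 mod 618871 = 494395, so (1113266/618871) = (494395/618871)
flip (494395/618871) -> (618871/494395): both odd, 494395 mod 4 = 3, 618871 mod 4 = 3, so the flip contributes -1; sign now -1
(618871/494395): 618871 mod 494395 = 124476, so (618871/494395) = (124476/494395)
factor out 2^2: 124476 = 2^2·31119; with 494395 mod 8 = 3, (2/494395) = -1; sign now -1; continue with (31119/494395)
flip (31119/494395) -> (494395/31119): both odd, 31119 mod 4 = 3, 494395 mod 4 = 3, so the flip contributes -1; sign now +1
(494395/31119): 494395 mod 31119 = 27610, so (494395/31119) = (27610/31119)
factor out 2^1: 27610 = 2^1·13805; with 31119 mod 8 = 7, (2/31119) = +1; sign now +1; continue with (13805/31119)
flip (13805/31119) -> (31119/13805): both odd, 13805 mod 4 = 1, 31119 mod 4 = 3, so the flip contributes +1; sign now +1
(31119/13805): 31119 mod 13805 = 3509, so (31119/13805) = (3509/13805)
flip (3509/13805) -> (13805/3509): both odd, 3509 mod 4 = 1, 13805 mod 4 = 1, so the flip contributes +1; sign now +1
(13805/3509): 13805 mod 3509 = 3278, so (13805/3509) = (3278/3509)
factor out 2^1: 3278 = 2^1·1639; with 3509 mod 8 = 5, (2/3509) = -1; sign now -1; continue with (1639/3509)
flip (1639/3509) -> (3509/1639): both odd, 1639 mod 4 = 3, 3509 mod 4 = 1, so the flip contributes +1; sign now -1
(3509/1639): 3509 mod 1639 = 231, so (3509/1639) = (231/1639)
flip (231/1639) -> (1639/231): both odd, 231 mod 4 = 3, 1639 mod 4 = 3, so the flip contributes -1; sign now +1
(1639/231): 1639 mod 231 = 22, so (1639/231) = (22/231)
factor out 2^1: 22 = 2^1·11; with 231 mod 8 = 7, (2/231) = +1; sign now +1; continue with (11/231)
flip (11/231) -> (231/11): both odd, 11 mod 4 = 3, 231 mod 4 = 3, so the flip contributes -1; sign now -1
(231/11): 231 mod 11 = 0, so (231/11) = (0/11)
reached (0/11); gcd(a, n) > 1, so (0/11) = 0 and the symbol is 0

0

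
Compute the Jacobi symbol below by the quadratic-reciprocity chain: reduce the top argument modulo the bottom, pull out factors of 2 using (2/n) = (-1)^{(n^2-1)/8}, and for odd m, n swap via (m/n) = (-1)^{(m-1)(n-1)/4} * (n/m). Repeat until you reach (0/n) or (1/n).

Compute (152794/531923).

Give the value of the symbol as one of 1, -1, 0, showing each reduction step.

1

152794 = 2^1·76397; (2/531923) = -1 since 531923 mod 8 = 3, so (152794/531923) = (-1)^1·(76397/531923); sign now -1
reciprocity: (76397/531923) = +1·(531923/76397) since 76397 mod 4 = 1, 531923 mod 4 = 3; sign now -1
(531923/76397) = (73541/76397)   [reduce mod 76397]
reciprocity: (73541/76397) = +1·(76397/73541) since 73541 mod 4 = 1, 76397 mod 4 = 1; sign now -1
(76397/73541) = (2856/73541)   [reduce mod 73541]
2856 = 2^3·357; (2/73541) = -1 since 73541 mod 8 = 5, so (2856/73541) = (-1)^3·(357/73541); sign now +1
reciprocity: (357/73541) = +1·(73541/357) since 357 mod 4 = 1, 73541 mod 4 = 1; sign now +1
(73541/357) = (356/357)   [reduce mod 357]
356 = 2^2·89; (2/357) = -1 since 357 mod 8 = 5, so (356/357) = (-1)^2·(89/357); sign now +1
reciprocity: (89/357) = +1·(357/89) since 89 mod 4 = 1, 357 mod 4 = 1; sign now +1
(357/89) = (1/89)   [reduce mod 89]
(1/89) = 1; final value = sign = +1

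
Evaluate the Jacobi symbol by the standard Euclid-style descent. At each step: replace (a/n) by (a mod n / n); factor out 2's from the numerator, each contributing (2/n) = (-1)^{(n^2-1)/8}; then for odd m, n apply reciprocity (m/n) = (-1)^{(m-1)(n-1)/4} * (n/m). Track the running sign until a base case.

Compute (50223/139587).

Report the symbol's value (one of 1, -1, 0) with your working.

flip (50223/139587) -> (139587/50223): both odd, 50223 mod 4 = 3, 139587 mod 4 = 3, so the flip contributes -1; sign now -1
(139587/50223): 139587 mod 50223 = 39141, so (139587/50223) = (39141/50223)
flip (39141/50223) -> (50223/39141): both odd, 39141 mod 4 = 1, 50223 mod 4 = 3, so the flip contributes +1; sign now -1
(50223/39141): 50223 mod 39141 = 11082, so (50223/39141) = (11082/39141)
factor out 2^1: 11082 = 2^1·5541; with 39141 mod 8 = 5, (2/39141) = -1; sign now +1; continue with (5541/39141)
flip (5541/39141) -> (39141/5541): both odd, 5541 mod 4 = 1, 39141 mod 4 = 1, so the flip contributes +1; sign now +1
(39141/5541): 39141 mod 5541 = 354, so (39141/5541) = (354/5541)
factor out 2^1: 354 = 2^1·177; with 5541 mod 8 = 5, (2/5541) = -1; sign now -1; continue with (177/5541)
flip (177/5541) -> (5541/177): both odd, 177 mod 4 = 1, 5541 mod 4 = 1, so the flip contributes +1; sign now -1
(5541/177): 5541 mod 177 = 54, so (5541/177) = (54/177)
factor out 2^1: 54 = 2^1·27; with 177 mod 8 = 1, (2/177) = +1; sign now -1; continue with (27/177)
flip (27/177) -> (177/27): both odd, 27 mod 4 = 3, 177 mod 4 = 1, so the flip contributes +1; sign now -1
(177/27): 177 mod 27 = 15, so (177/27) = (15/27)
flip (15/27) -> (27/15): both odd, 15 mod 4 = 3, 27 mod 4 = 3, so the flip contributes -1; sign now +1
(27/15): 27 mod 15 = 12, so (27/15) = (12/15)
factor out 2^2: 12 = 2^2·3; with 15 mod 8 = 7, (2/15) = +1; sign now +1; continue with (3/15)
flip (3/15) -> (15/3): both odd, 3 mod 4 = 3, 15 mod 4 = 3, so the flip contributes -1; sign now -1
(15/3): 15 mod 3 = 0, so (15/3) = (0/3)
reached (0/3); gcd(a, n) > 1, so (0/3) = 0 and the symbol is 0

0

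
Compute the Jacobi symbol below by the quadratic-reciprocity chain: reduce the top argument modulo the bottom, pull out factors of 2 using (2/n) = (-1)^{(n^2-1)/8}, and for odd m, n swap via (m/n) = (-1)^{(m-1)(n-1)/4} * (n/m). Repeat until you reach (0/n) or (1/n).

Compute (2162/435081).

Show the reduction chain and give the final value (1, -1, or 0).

factor out 2^1: 2162 = 2^1·1081; with 435081 mod 8 = 1, (2/435081) = +1; sign now +1; continue with (1081/435081)
flip (1081/435081) -> (435081/1081): both odd, 1081 mod 4 = 1, 435081 mod 4 = 1, so the flip contributes +1; sign now +1
(435081/1081): 435081 mod 1081 = 519, so (435081/1081) = (519/1081)
flip (519/1081) -> (1081/519): both odd, 519 mod 4 = 3, 1081 mod 4 = 1, so the flip contributes +1; sign now +1
(1081/519): 1081 mod 519 = 43, so (1081/519) = (43/519)
flip (43/519) -> (519/43): both odd, 43 mod 4 = 3, 519 mod 4 = 3, so the flip contributes -1; sign now -1
(519/43): 519 mod 43 = 3, so (519/43) = (3/43)
flip (3/43) -> (43/3): both odd, 3 mod 4 = 3, 43 mod 4 = 3, so the flip contributes -1; sign now +1
(43/3): 43 mod 3 = 1, so (43/3) = (1/3)
reached (1/3) = 1, so the symbol is +1

1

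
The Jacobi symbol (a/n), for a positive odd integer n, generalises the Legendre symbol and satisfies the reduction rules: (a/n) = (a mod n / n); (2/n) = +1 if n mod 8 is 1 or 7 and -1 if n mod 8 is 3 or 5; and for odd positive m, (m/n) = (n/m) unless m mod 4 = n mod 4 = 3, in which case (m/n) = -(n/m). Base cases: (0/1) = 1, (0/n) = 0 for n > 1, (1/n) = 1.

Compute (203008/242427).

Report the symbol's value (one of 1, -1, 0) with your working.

1

factor out 2^8: 203008 = 2^8·793; with 242427 mod 8 = 3, (2/242427) = -1; sign now +1; continue with (793/242427)
flip (793/242427) -> (242427/793): both odd, 793 mod 4 = 1, 242427 mod 4 = 3, so the flip contributes +1; sign now +1
(242427/793): 242427 mod 793 = 562, so (242427/793) = (562/793)
factor out 2^1: 562 = 2^1·281; with 793 mod 8 = 1, (2/793) = +1; sign now +1; continue with (281/793)
flip (281/793) -> (793/281): both odd, 281 mod 4 = 1, 793 mod 4 = 1, so the flip contributes +1; sign now +1
(793/281): 793 mod 281 = 231, so (793/281) = (231/281)
flip (231/281) -> (281/231): both odd, 231 mod 4 = 3, 281 mod 4 = 1, so the flip contributes +1; sign now +1
(281/231): 281 mod 231 = 50, so (281/231) = (50/231)
factor out 2^1: 50 = 2^1·25; with 231 mod 8 = 7, (2/231) = +1; sign now +1; continue with (25/231)
flip (25/231) -> (231/25): both odd, 25 mod 4 = 1, 231 mod 4 = 3, so the flip contributes +1; sign now +1
(231/25): 231 mod 25 = 6, so (231/25) = (6/25)
factor out 2^1: 6 = 2^1·3; with 25 mod 8 = 1, (2/25) = +1; sign now +1; continue with (3/25)
flip (3/25) -> (25/3): both odd, 3 mod 4 = 3, 25 mod 4 = 1, so the flip contributes +1; sign now +1
(25/3): 25 mod 3 = 1, so (25/3) = (1/3)
reached (1/3) = 1, so the symbol is +1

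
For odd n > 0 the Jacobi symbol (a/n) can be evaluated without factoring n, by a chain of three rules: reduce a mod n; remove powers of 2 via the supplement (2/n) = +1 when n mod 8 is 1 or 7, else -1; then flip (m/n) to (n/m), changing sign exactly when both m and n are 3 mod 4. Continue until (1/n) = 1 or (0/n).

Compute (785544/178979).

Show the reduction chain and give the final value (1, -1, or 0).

(785544/178979): 785544 mod 178979 = 69628, so (785544/178979) = (69628/178979)
factor out 2^2: 69628 = 2^2·17407; with 178979 mod 8 = 3, (2/178979) = -1; sign now +1; continue with (17407/178979)
flip (17407/178979) -> (178979/17407): both odd, 17407 mod 4 = 3, 178979 mod 4 = 3, so the flip contributes -1; sign now -1
(178979/17407): 178979 mod 17407 = 4909, so (178979/17407) = (4909/17407)
flip (4909/17407) -> (17407/4909): both odd, 4909 mod 4 = 1, 17407 mod 4 = 3, so the flip contributes +1; sign now -1
(17407/4909): 17407 mod 4909 = 2680, so (17407/4909) = (2680/4909)
factor out 2^3: 2680 = 2^3·335; with 4909 mod 8 = 5, (2/4909) = -1; sign now +1; continue with (335/4909)
flip (335/4909) -> (4909/335): both odd, 335 mod 4 = 3, 4909 mod 4 = 1, so the flip contributes +1; sign now +1
(4909/335): 4909 mod 335 = 219, so (4909/335) = (219/335)
flip (219/335) -> (335/219): both odd, 219 mod 4 = 3, 335 mod 4 = 3, so the flip contributes -1; sign now -1
(335/219): 335 mod 219 = 116, so (335/219) = (116/219)
factor out 2^2: 116 = 2^2·29; with 219 mod 8 = 3, (2/219) = -1; sign now -1; continue with (29/219)
flip (29/219) -> (219/29): both odd, 29 mod 4 = 1, 219 mod 4 = 3, so the flip contributes +1; sign now -1
(219/29): 219 mod 29 = 16, so (219/29) = (16/29)
factor out 2^4: 16 = 2^4·1; with 29 mod 8 = 5, (2/29) = -1; sign now -1; continue with (1/29)
reached (1/29) = 1, so the symbol is -1

-1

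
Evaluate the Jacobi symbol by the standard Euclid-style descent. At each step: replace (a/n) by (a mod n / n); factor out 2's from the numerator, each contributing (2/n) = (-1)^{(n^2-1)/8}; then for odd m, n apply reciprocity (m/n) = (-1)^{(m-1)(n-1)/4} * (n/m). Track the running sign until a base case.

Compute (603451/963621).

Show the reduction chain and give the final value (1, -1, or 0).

-1

reciprocity: (603451/963621) = +1·(963621/603451) since 603451 mod 4 = 3, 963621 mod 4 = 1; sign now +1
(963621/603451) = (360170/603451)   [reduce mod 603451]
360170 = 2^1·180085; (2/603451) = -1 since 603451 mod 8 = 3, so (360170/603451) = (-1)^1·(180085/603451); sign now -1
reciprocity: (180085/603451) = +1·(603451/180085) since 180085 mod 4 = 1, 603451 mod 4 = 3; sign now -1
(603451/180085) = (63196/180085)   [reduce mod 180085]
63196 = 2^2·15799; (2/180085) = -1 since 180085 mod 8 = 5, so (63196/180085) = (-1)^2·(15799/180085); sign now -1
reciprocity: (15799/180085) = +1·(180085/15799) since 15799 mod 4 = 3, 180085 mod 4 = 1; sign now -1
(180085/15799) = (6296/15799)   [reduce mod 15799]
6296 = 2^3·787; (2/15799) = +1 since 15799 mod 8 = 7, so (6296/15799) = (+1)^3·(787/15799); sign now -1
reciprocity: (787/15799) = -1·(15799/787) since 787 mod 4 = 3, 15799 mod 4 = 3; sign now +1
(15799/787) = (59/787)   [reduce mod 787]
reciprocity: (59/787) = -1·(787/59) since 59 mod 4 = 3, 787 mod 4 = 3; sign now -1
(787/59) = (20/59)   [reduce mod 59]
20 = 2^2·5; (2/59) = -1 since 59 mod 8 = 3, so (20/59) = (-1)^2·(5/59); sign now -1
reciprocity: (5/59) = +1·(59/5) since 5 mod 4 = 1, 59 mod 4 = 3; sign now -1
(59/5) = (4/5)   [reduce mod 5]
4 = 2^2·1; (2/5) = -1 since 5 mod 8 = 5, so (4/5) = (-1)^2·(1/5); sign now -1
(1/5) = 1; final value = sign = -1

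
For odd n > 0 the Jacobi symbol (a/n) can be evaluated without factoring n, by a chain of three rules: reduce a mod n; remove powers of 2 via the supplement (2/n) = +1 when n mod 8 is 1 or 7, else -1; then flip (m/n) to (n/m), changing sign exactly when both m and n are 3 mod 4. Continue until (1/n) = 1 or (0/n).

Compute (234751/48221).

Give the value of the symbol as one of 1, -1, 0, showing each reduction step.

(234751/48221): 234751 mod 48221 = 41867, so (234751/48221) = (41867/48221)
flip (41867/48221) -> (48221/41867): both odd, 41867 mod 4 = 3, 48221 mod 4 = 1, so the flip contributes +1; sign now +1
(48221/41867): 48221 mod 41867 = 6354, so (48221/41867) = (6354/41867)
factor out 2^1: 6354 = 2^1·3177; with 41867 mod 8 = 3, (2/41867) = -1; sign now -1; continue with (3177/41867)
flip (3177/41867) -> (41867/3177): both odd, 3177 mod 4 = 1, 41867 mod 4 = 3, so the flip contributes +1; sign now -1
(41867/3177): 41867 mod 3177 = 566, so (41867/3177) = (566/3177)
factor out 2^1: 566 = 2^1·283; with 3177 mod 8 = 1, (2/3177) = +1; sign now -1; continue with (283/3177)
flip (283/3177) -> (3177/283): both odd, 283 mod 4 = 3, 3177 mod 4 = 1, so the flip contributes +1; sign now -1
(3177/283): 3177 mod 283 = 64, so (3177/283) = (64/283)
factor out 2^6: 64 = 2^6·1; with 283 mod 8 = 3, (2/283) = -1; sign now -1; continue with (1/283)
reached (1/283) = 1, so the symbol is -1

-1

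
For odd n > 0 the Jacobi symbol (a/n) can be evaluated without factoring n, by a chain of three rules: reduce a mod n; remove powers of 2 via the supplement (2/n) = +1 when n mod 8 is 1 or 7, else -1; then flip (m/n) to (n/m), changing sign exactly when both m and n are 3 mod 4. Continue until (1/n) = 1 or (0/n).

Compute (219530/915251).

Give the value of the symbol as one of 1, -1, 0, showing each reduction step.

219530 = 2^1·109765; (2/915251) = -1 since 915251 mod 8 = 3, so (219530/915251) = (-1)^1·(109765/915251); sign now -1
reciprocity: (109765/915251) = +1·(915251/109765) since 109765 mod 4 = 1, 915251 mod 4 = 3; sign now -1
(915251/109765) = (37131/109765)   [reduce mod 109765]
reciprocity: (37131/109765) = +1·(109765/37131) since 37131 mod 4 = 3, 109765 mod 4 = 1; sign now -1
(109765/37131) = (35503/37131)   [reduce mod 37131]
reciprocity: (35503/37131) = -1·(37131/35503) since 35503 mod 4 = 3, 37131 mod 4 = 3; sign now +1
(37131/35503) = (1628/35503)   [reduce mod 35503]
1628 = 2^2·407; (2/35503) = +1 since 35503 mod 8 = 7, so (1628/35503) = (+1)^2·(407/35503); sign now +1
reciprocity: (407/35503) = -1·(35503/407) since 407 mod 4 = 3, 35503 mod 4 = 3; sign now -1
(35503/407) = (94/407)   [reduce mod 407]
94 = 2^1·47; (2/407) = +1 since 407 mod 8 = 7, so (94/407) = (+1)^1·(47/407); sign now -1
reciprocity: (47/407) = -1·(407/47) since 47 mod 4 = 3, 407 mod 4 = 3; sign now +1
(407/47) = (31/47)   [reduce mod 47]
reciprocity: (31/47) = -1·(47/31) since 31 mod 4 = 3, 47 mod 4 = 3; sign now -1
(47/31) = (16/31)   [reduce mod 31]
16 = 2^4·1; (2/31) = +1 since 31 mod 8 = 7, so (16/31) = (+1)^4·(1/31); sign now -1
(1/31) = 1; final value = sign = -1

-1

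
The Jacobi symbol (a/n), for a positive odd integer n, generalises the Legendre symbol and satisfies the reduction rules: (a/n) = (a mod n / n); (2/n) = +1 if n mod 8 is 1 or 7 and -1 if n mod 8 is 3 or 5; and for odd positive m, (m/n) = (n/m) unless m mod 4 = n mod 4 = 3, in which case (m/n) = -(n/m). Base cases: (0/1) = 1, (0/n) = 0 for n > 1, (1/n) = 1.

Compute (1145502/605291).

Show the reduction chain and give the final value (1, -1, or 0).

(1145502/605291): 1145502 mod 605291 = 540211, so (1145502/605291) = (540211/605291)
flip (540211/605291) -> (605291/540211): both odd, 540211 mod 4 = 3, 605291 mod 4 = 3, so the flip contributes -1; sign now -1
(605291/540211): 605291 mod 540211 = 65080, so (605291/540211) = (65080/540211)
factor out 2^3: 65080 = 2^3·8135; with 540211 mod 8 = 3, (2/540211) = -1; sign now +1; continue with (8135/540211)
flip (8135/540211) -> (540211/8135): both odd, 8135 mod 4 = 3, 540211 mod 4 = 3, so the flip contributes -1; sign now -1
(540211/8135): 540211 mod 8135 = 3301, so (540211/8135) = (3301/8135)
flip (3301/8135) -> (8135/3301): both odd, 3301 mod 4 = 1, 8135 mod 4 = 3, so the flip contributes +1; sign now -1
(8135/3301): 8135 mod 3301 = 1533, so (8135/3301) = (1533/3301)
flip (1533/3301) -> (3301/1533): both odd, 1533 mod 4 = 1, 3301 mod 4 = 1, so the flip contributes +1; sign now -1
(3301/1533): 3301 mod 1533 = 235, so (3301/1533) = (235/1533)
flip (235/1533) -> (1533/235): both odd, 235 mod 4 = 3, 1533 mod 4 = 1, so the flip contributes +1; sign now -1
(1533/235): 1533 mod 235 = 123, so (1533/235) = (123/235)
flip (123/235) -> (235/123): both odd, 123 mod 4 = 3, 235 mod 4 = 3, so the flip contributes -1; sign now +1
(235/123): 235 mod 123 = 112, so (235/123) = (112/123)
factor out 2^4: 112 = 2^4·7; with 123 mod 8 = 3, (2/123) = -1; sign now +1; continue with (7/123)
flip (7/123) -> (123/7): both odd, 7 mod 4 = 3, 123 mod 4 = 3, so the flip contributes -1; sign now -1
(123/7): 123 mod 7 = 4, so (123/7) = (4/7)
factor out 2^2: 4 = 2^2·1; with 7 mod 8 = 7, (2/7) = +1; sign now -1; continue with (1/7)
reached (1/7) = 1, so the symbol is -1

-1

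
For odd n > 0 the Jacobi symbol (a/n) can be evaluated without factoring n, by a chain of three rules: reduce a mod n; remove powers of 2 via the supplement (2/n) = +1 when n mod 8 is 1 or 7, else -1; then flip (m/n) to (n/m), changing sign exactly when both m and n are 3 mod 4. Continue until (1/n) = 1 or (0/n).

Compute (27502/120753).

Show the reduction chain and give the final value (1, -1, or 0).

27502 = 2^1·13751; (2/120753) = +1 since 120753 mod 8 = 1, so (27502/120753) = (+1)^1·(13751/120753); sign now +1
reciprocity: (13751/120753) = +1·(120753/13751) since 13751 mod 4 = 3, 120753 mod 4 = 1; sign now +1
(120753/13751) = (10745/13751)   [reduce mod 13751]
reciprocity: (10745/13751) = +1·(13751/10745) since 10745 mod 4 = 1, 13751 mod 4 = 3; sign now +1
(13751/10745) = (3006/10745)   [reduce mod 10745]
3006 = 2^1·1503; (2/10745) = +1 since 10745 mod 8 = 1, so (3006/10745) = (+1)^1·(1503/10745); sign now +1
reciprocity: (1503/10745) = +1·(10745/1503) since 1503 mod 4 = 3, 10745 mod 4 = 1; sign now +1
(10745/1503) = (224/1503)   [reduce mod 1503]
224 = 2^5·7; (2/1503) = +1 since 1503 mod 8 = 7, so (224/1503) = (+1)^5·(7/1503); sign now +1
reciprocity: (7/1503) = -1·(1503/7) since 7 mod 4 = 3, 1503 mod 4 = 3; sign now -1
(1503/7) = (5/7)   [reduce mod 7]
reciprocity: (5/7) = +1·(7/5) since 5 mod 4 = 1, 7 mod 4 = 3; sign now -1
(7/5) = (2/5)   [reduce mod 5]
2 = 2^1·1; (2/5) = -1 since 5 mod 8 = 5, so (2/5) = (-1)^1·(1/5); sign now +1
(1/5) = 1; final value = sign = +1

1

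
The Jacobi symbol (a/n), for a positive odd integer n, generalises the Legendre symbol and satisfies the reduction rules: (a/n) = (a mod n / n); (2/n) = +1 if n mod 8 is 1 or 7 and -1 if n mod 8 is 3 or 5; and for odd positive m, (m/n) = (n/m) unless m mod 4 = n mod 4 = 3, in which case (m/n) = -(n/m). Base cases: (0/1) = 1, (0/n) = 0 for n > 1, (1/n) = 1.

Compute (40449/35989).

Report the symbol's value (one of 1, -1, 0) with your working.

(40449/35989) = (4460/35989)   [reduce mod 35989]
4460 = 2^2·1115; (2/35989) = -1 since 35989 mod 8 = 5, so (4460/35989) = (-1)^2·(1115/35989); sign now +1
reciprocity: (1115/35989) = +1·(35989/1115) since 1115 mod 4 = 3, 35989 mod 4 = 1; sign now +1
(35989/1115) = (309/1115)   [reduce mod 1115]
reciprocity: (309/1115) = +1·(1115/309) since 309 mod 4 = 1, 1115 mod 4 = 3; sign now +1
(1115/309) = (188/309)   [reduce mod 309]
188 = 2^2·47; (2/309) = -1 since 309 mod 8 = 5, so (188/309) = (-1)^2·(47/309); sign now +1
reciprocity: (47/309) = +1·(309/47) since 47 mod 4 = 3, 309 mod 4 = 1; sign now +1
(309/47) = (27/47)   [reduce mod 47]
reciprocity: (27/47) = -1·(47/27) since 27 mod 4 = 3, 47 mod 4 = 3; sign now -1
(47/27) = (20/27)   [reduce mod 27]
20 = 2^2·5; (2/27) = -1 since 27 mod 8 = 3, so (20/27) = (-1)^2·(5/27); sign now -1
reciprocity: (5/27) = +1·(27/5) since 5 mod 4 = 1, 27 mod 4 = 3; sign now -1
(27/5) = (2/5)   [reduce mod 5]
2 = 2^1·1; (2/5) = -1 since 5 mod 8 = 5, so (2/5) = (-1)^1·(1/5); sign now +1
(1/5) = 1; final value = sign = +1

1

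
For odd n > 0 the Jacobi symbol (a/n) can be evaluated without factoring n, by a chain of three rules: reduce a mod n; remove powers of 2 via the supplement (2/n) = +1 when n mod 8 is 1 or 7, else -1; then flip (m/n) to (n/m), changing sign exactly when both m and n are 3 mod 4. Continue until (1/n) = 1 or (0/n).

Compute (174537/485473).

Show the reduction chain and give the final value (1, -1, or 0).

1

reciprocity: (174537/485473) = +1·(485473/174537) since 174537 mod 4 = 1, 485473 mod 4 = 1; sign now +1
(485473/174537) = (136399/174537)   [reduce mod 174537]
reciprocity: (136399/174537) = +1·(174537/136399) since 136399 mod 4 = 3, 174537 mod 4 = 1; sign now +1
(174537/136399) = (38138/136399)   [reduce mod 136399]
38138 = 2^1·19069; (2/136399) = +1 since 136399 mod 8 = 7, so (38138/136399) = (+1)^1·(19069/136399); sign now +1
reciprocity: (19069/136399) = +1·(136399/19069) since 19069 mod 4 = 1, 136399 mod 4 = 3; sign now +1
(136399/19069) = (2916/19069)   [reduce mod 19069]
2916 = 2^2·729; (2/19069) = -1 since 19069 mod 8 = 5, so (2916/19069) = (-1)^2·(729/19069); sign now +1
reciprocity: (729/19069) = +1·(19069/729) since 729 mod 4 = 1, 19069 mod 4 = 1; sign now +1
(19069/729) = (115/729)   [reduce mod 729]
reciprocity: (115/729) = +1·(729/115) since 115 mod 4 = 3, 729 mod 4 = 1; sign now +1
(729/115) = (39/115)   [reduce mod 115]
reciprocity: (39/115) = -1·(115/39) since 39 mod 4 = 3, 115 mod 4 = 3; sign now -1
(115/39) = (37/39)   [reduce mod 39]
reciprocity: (37/39) = +1·(39/37) since 37 mod 4 = 1, 39 mod 4 = 3; sign now -1
(39/37) = (2/37)   [reduce mod 37]
2 = 2^1·1; (2/37) = -1 since 37 mod 8 = 5, so (2/37) = (-1)^1·(1/37); sign now +1
(1/37) = 1; final value = sign = +1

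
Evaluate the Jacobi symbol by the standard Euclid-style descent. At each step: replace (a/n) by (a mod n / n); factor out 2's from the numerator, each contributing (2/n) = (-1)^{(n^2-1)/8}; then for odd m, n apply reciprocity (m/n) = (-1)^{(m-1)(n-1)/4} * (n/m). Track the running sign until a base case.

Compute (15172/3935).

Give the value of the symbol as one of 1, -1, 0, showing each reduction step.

1

(15172/3935) = (3367/3935)   [reduce mod 3935]
reciprocity: (3367/3935) = -1·(3935/3367) since 3367 mod 4 = 3, 3935 mod 4 = 3; sign now -1
(3935/3367) = (568/3367)   [reduce mod 3367]
568 = 2^3·71; (2/3367) = +1 since 3367 mod 8 = 7, so (568/3367) = (+1)^3·(71/3367); sign now -1
reciprocity: (71/3367) = -1·(3367/71) since 71 mod 4 = 3, 3367 mod 4 = 3; sign now +1
(3367/71) = (30/71)   [reduce mod 71]
30 = 2^1·15; (2/71) = +1 since 71 mod 8 = 7, so (30/71) = (+1)^1·(15/71); sign now +1
reciprocity: (15/71) = -1·(71/15) since 15 mod 4 = 3, 71 mod 4 = 3; sign now -1
(71/15) = (11/15)   [reduce mod 15]
reciprocity: (11/15) = -1·(15/11) since 11 mod 4 = 3, 15 mod 4 = 3; sign now +1
(15/11) = (4/11)   [reduce mod 11]
4 = 2^2·1; (2/11) = -1 since 11 mod 8 = 3, so (4/11) = (-1)^2·(1/11); sign now +1
(1/11) = 1; final value = sign = +1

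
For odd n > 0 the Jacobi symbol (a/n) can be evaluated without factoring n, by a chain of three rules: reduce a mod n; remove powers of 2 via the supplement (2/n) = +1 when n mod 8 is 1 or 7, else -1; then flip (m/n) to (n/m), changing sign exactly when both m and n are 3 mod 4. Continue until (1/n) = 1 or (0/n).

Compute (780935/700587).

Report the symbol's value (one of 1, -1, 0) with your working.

(780935/700587): 780935 mod 700587 = 80348, so (780935/700587) = (80348/700587)
factor out 2^2: 80348 = 2^2·20087; with 700587 mod 8 = 3, (2/700587) = -1; sign now +1; continue with (20087/700587)
flip (20087/700587) -> (700587/20087): both odd, 20087 mod 4 = 3, 700587 mod 4 = 3, so the flip contributes -1; sign now -1
(700587/20087): 700587 mod 20087 = 17629, so (700587/20087) = (17629/20087)
flip (17629/20087) -> (20087/17629): both odd, 17629 mod 4 = 1, 20087 mod 4 = 3, so the flip contributes +1; sign now -1
(20087/17629): 20087 mod 17629 = 2458, so (20087/17629) = (2458/17629)
factor out 2^1: 2458 = 2^1·1229; with 17629 mod 8 = 5, (2/17629) = -1; sign now +1; continue with (1229/17629)
flip (1229/17629) -> (17629/1229): both odd, 1229 mod 4 = 1, 17629 mod 4 = 1, so the flip contributes +1; sign now +1
(17629/1229): 17629 mod 1229 = 423, so (17629/1229) = (423/1229)
flip (423/1229) -> (1229/423): both odd, 423 mod 4 = 3, 1229 mod 4 = 1, so the flip contributes +1; sign now +1
(1229/423): 1229 mod 423 = 383, so (1229/423) = (383/423)
flip (383/423) -> (423/383): both odd, 383 mod 4 = 3, 423 mod 4 = 3, so the flip contributes -1; sign now -1
(423/383): 423 mod 383 = 40, so (423/383) = (40/383)
factor out 2^3: 40 = 2^3·5; with 383 mod 8 = 7, (2/383) = +1; sign now -1; continue with (5/383)
flip (5/383) -> (383/5): both odd, 5 mod 4 = 1, 383 mod 4 = 3, so the flip contributes +1; sign now -1
(383/5): 383 mod 5 = 3, so (383/5) = (3/5)
flip (3/5) -> (5/3): both odd, 3 mod 4 = 3, 5 mod 4 = 1, so the flip contributes +1; sign now -1
(5/3): 5 mod 3 = 2, so (5/3) = (2/3)
factor out 2^1: 2 = 2^1·1; with 3 mod 8 = 3, (2/3) = -1; sign now +1; continue with (1/3)
reached (1/3) = 1, so the symbol is +1

1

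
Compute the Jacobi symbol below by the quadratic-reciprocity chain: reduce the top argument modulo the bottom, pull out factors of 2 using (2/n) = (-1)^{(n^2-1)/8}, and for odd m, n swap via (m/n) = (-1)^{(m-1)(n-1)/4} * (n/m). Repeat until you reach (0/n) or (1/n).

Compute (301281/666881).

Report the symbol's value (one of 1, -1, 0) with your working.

-1

flip (301281/666881) -> (666881/301281): both odd, 301281 mod 4 = 1, 666881 mod 4 = 1, so the flip contributes +1; sign now +1
(666881/301281): 666881 mod 301281 = 64319, so (666881/301281) = (64319/301281)
flip (64319/301281) -> (301281/64319): both odd, 64319 mod 4 = 3, 301281 mod 4 = 1, so the flip contributes +1; sign now +1
(301281/64319): 301281 mod 64319 = 44005, so (301281/64319) = (44005/64319)
flip (44005/64319) -> (64319/44005): both odd, 44005 mod 4 = 1, 64319 mod 4 = 3, so the flip contributes +1; sign now +1
(64319/44005): 64319 mod 44005 = 20314, so (64319/44005) = (20314/44005)
factor out 2^1: 20314 = 2^1·10157; with 44005 mod 8 = 5, (2/44005) = -1; sign now -1; continue with (10157/44005)
flip (10157/44005) -> (44005/10157): both odd, 10157 mod 4 = 1, 44005 mod 4 = 1, so the flip contributes +1; sign now -1
(44005/10157): 44005 mod 10157 = 3377, so (44005/10157) = (3377/10157)
flip (3377/10157) -> (10157/3377): both odd, 3377 mod 4 = 1, 10157 mod 4 = 1, so the flip contributes +1; sign now -1
(10157/3377): 10157 mod 3377 = 26, so (10157/3377) = (26/3377)
factor out 2^1: 26 = 2^1·13; with 3377 mod 8 = 1, (2/3377) = +1; sign now -1; continue with (13/3377)
flip (13/3377) -> (3377/13): both odd, 13 mod 4 = 1, 3377 mod 4 = 1, so the flip contributes +1; sign now -1
(3377/13): 3377 mod 13 = 10, so (3377/13) = (10/13)
factor out 2^1: 10 = 2^1·5; with 13 mod 8 = 5, (2/13) = -1; sign now +1; continue with (5/13)
flip (5/13) -> (13/5): both odd, 5 mod 4 = 1, 13 mod 4 = 1, so the flip contributes +1; sign now +1
(13/5): 13 mod 5 = 3, so (13/5) = (3/5)
flip (3/5) -> (5/3): both odd, 3 mod 4 = 3, 5 mod 4 = 1, so the flip contributes +1; sign now +1
(5/3): 5 mod 3 = 2, so (5/3) = (2/3)
factor out 2^1: 2 = 2^1·1; with 3 mod 8 = 3, (2/3) = -1; sign now -1; continue with (1/3)
reached (1/3) = 1, so the symbol is -1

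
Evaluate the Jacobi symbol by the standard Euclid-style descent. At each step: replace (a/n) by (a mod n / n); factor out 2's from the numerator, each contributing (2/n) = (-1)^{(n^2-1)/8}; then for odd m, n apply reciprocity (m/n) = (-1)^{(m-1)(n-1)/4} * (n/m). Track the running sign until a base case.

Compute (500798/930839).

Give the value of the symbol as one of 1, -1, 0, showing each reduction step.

500798 = 2^1·250399; (2/930839) = +1 since 930839 mod 8 = 7, so (500798/930839) = (+1)^1·(250399/930839); sign now +1
reciprocity: (250399/930839) = -1·(930839/250399) since 250399 mod 4 = 3, 930839 mod 4 = 3; sign now -1
(930839/250399) = (179642/250399)   [reduce mod 250399]
179642 = 2^1·89821; (2/250399) = +1 since 250399 mod 8 = 7, so (179642/250399) = (+1)^1·(89821/250399); sign now -1
reciprocity: (89821/250399) = +1·(250399/89821) since 89821 mod 4 = 1, 250399 mod 4 = 3; sign now -1
(250399/89821) = (70757/89821)   [reduce mod 89821]
reciprocity: (70757/89821) = +1·(89821/70757) since 70757 mod 4 = 1, 89821 mod 4 = 1; sign now -1
(89821/70757) = (19064/70757)   [reduce mod 70757]
19064 = 2^3·2383; (2/70757) = -1 since 70757 mod 8 = 5, so (19064/70757) = (-1)^3·(2383/70757); sign now +1
reciprocity: (2383/70757) = +1·(70757/2383) since 2383 mod 4 = 3, 70757 mod 4 = 1; sign now +1
(70757/2383) = (1650/2383)   [reduce mod 2383]
1650 = 2^1·825; (2/2383) = +1 since 2383 mod 8 = 7, so (1650/2383) = (+1)^1·(825/2383); sign now +1
reciprocity: (825/2383) = +1·(2383/825) since 825 mod 4 = 1, 2383 mod 4 = 3; sign now +1
(2383/825) = (733/825)   [reduce mod 825]
reciprocity: (733/825) = +1·(825/733) since 733 mod 4 = 1, 825 mod 4 = 1; sign now +1
(825/733) = (92/733)   [reduce mod 733]
92 = 2^2·23; (2/733) = -1 since 733 mod 8 = 5, so (92/733) = (-1)^2·(23/733); sign now +1
reciprocity: (23/733) = +1·(733/23) since 23 mod 4 = 3, 733 mod 4 = 1; sign now +1
(733/23) = (20/23)   [reduce mod 23]
20 = 2^2·5; (2/23) = +1 since 23 mod 8 = 7, so (20/23) = (+1)^2·(5/23); sign now +1
reciprocity: (5/23) = +1·(23/5) since 5 mod 4 = 1, 23 mod 4 = 3; sign now +1
(23/5) = (3/5)   [reduce mod 5]
reciprocity: (3/5) = +1·(5/3) since 3 mod 4 = 3, 5 mod 4 = 1; sign now +1
(5/3) = (2/3)   [reduce mod 3]
2 = 2^1·1; (2/3) = -1 since 3 mod 8 = 3, so (2/3) = (-1)^1·(1/3); sign now -1
(1/3) = 1; final value = sign = -1

-1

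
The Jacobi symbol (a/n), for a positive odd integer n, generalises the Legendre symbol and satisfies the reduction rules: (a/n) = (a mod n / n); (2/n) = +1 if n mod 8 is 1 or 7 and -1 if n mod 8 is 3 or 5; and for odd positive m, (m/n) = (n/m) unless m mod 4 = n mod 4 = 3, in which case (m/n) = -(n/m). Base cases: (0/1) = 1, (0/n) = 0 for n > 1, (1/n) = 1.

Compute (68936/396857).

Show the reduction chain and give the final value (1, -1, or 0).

68936 = 2^3·8617; (2/396857) = +1 since 396857 mod 8 = 1, so (68936/396857) = (+1)^3·(8617/396857); sign now +1
reciprocity: (8617/396857) = +1·(396857/8617) since 8617 mod 4 = 1, 396857 mod 4 = 1; sign now +1
(396857/8617) = (475/8617)   [reduce mod 8617]
reciprocity: (475/8617) = +1·(8617/475) since 475 mod 4 = 3, 8617 mod 4 = 1; sign now +1
(8617/475) = (67/475)   [reduce mod 475]
reciprocity: (67/475) = -1·(475/67) since 67 mod 4 = 3, 475 mod 4 = 3; sign now -1
(475/67) = (6/67)   [reduce mod 67]
6 = 2^1·3; (2/67) = -1 since 67 mod 8 = 3, so (6/67) = (-1)^1·(3/67); sign now +1
reciprocity: (3/67) = -1·(67/3) since 3 mod 4 = 3, 67 mod 4 = 3; sign now -1
(67/3) = (1/3)   [reduce mod 3]
(1/3) = 1; final value = sign = -1

-1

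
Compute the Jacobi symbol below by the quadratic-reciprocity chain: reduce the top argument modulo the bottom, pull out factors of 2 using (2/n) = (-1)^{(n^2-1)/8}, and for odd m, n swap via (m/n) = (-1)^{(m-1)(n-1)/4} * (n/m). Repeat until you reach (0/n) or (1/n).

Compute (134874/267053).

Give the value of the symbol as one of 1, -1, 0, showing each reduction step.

-1

134874 = 2^1·67437; (2/267053) = -1 since 267053 mod 8 = 5, so (134874/267053) = (-1)^1·(67437/267053); sign now -1
reciprocity: (67437/267053) = +1·(267053/67437) since 67437 mod 4 = 1, 267053 mod 4 = 1; sign now -1
(267053/67437) = (64742/67437)   [reduce mod 67437]
64742 = 2^1·32371; (2/67437) = -1 since 67437 mod 8 = 5, so (64742/67437) = (-1)^1·(32371/67437); sign now +1
reciprocity: (32371/67437) = +1·(67437/32371) since 32371 mod 4 = 3, 67437 mod 4 = 1; sign now +1
(67437/32371) = (2695/32371)   [reduce mod 32371]
reciprocity: (2695/32371) = -1·(32371/2695) since 2695 mod 4 = 3, 32371 mod 4 = 3; sign now -1
(32371/2695) = (31/2695)   [reduce mod 2695]
reciprocity: (31/2695) = -1·(2695/31) since 31 mod 4 = 3, 2695 mod 4 = 3; sign now +1
(2695/31) = (29/31)   [reduce mod 31]
reciprocity: (29/31) = +1·(31/29) since 29 mod 4 = 1, 31 mod 4 = 3; sign now +1
(31/29) = (2/29)   [reduce mod 29]
2 = 2^1·1; (2/29) = -1 since 29 mod 8 = 5, so (2/29) = (-1)^1·(1/29); sign now -1
(1/29) = 1; final value = sign = -1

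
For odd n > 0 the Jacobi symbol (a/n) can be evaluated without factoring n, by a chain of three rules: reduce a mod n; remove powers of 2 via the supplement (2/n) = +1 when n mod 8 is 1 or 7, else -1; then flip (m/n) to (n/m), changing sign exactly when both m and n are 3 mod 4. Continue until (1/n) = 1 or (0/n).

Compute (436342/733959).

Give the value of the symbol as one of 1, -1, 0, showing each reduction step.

-1

436342 = 2^1·218171; (2/733959) = +1 since 733959 mod 8 = 7, so (436342/733959) = (+1)^1·(218171/733959); sign now +1
reciprocity: (218171/733959) = -1·(733959/218171) since 218171 mod 4 = 3, 733959 mod 4 = 3; sign now -1
(733959/218171) = (79446/218171)   [reduce mod 218171]
79446 = 2^1·39723; (2/218171) = -1 since 218171 mod 8 = 3, so (79446/218171) = (-1)^1·(39723/218171); sign now +1
reciprocity: (39723/218171) = -1·(218171/39723) since 39723 mod 4 = 3, 218171 mod 4 = 3; sign now -1
(218171/39723) = (19556/39723)   [reduce mod 39723]
19556 = 2^2·4889; (2/39723) = -1 since 39723 mod 8 = 3, so (19556/39723) = (-1)^2·(4889/39723); sign now -1
reciprocity: (4889/39723) = +1·(39723/4889) since 4889 mod 4 = 1, 39723 mod 4 = 3; sign now -1
(39723/4889) = (611/4889)   [reduce mod 4889]
reciprocity: (611/4889) = +1·(4889/611) since 611 mod 4 = 3, 4889 mod 4 = 1; sign now -1
(4889/611) = (1/611)   [reduce mod 611]
(1/611) = 1; final value = sign = -1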